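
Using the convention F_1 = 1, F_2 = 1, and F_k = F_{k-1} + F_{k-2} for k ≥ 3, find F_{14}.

377

Iterating the recurrence up to F_{6} = 8 and F_{5} = 5:
F_{7} = F_{6} + F_{5} = 8 + 5 = 13
F_{8} = F_{7} + F_{6} = 13 + 8 = 21
F_{9} = F_{8} + F_{7} = 21 + 13 = 34
F_{10} = F_{9} + F_{8} = 34 + 21 = 55
F_{11} = F_{10} + F_{9} = 55 + 34 = 89
F_{12} = F_{11} + F_{10} = 89 + 55 = 144
F_{13} = F_{12} + F_{11} = 144 + 89 = 233
F_{14} = F_{13} + F_{12} = 233 + 144 = 377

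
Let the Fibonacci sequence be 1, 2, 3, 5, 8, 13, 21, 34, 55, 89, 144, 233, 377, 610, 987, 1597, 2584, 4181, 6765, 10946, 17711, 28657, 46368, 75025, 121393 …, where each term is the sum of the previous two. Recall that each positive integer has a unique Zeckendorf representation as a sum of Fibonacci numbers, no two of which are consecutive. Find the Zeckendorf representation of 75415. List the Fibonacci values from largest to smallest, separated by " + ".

75025 + 377 + 13

take 75025 (≤ 75415); 75415 − 75025 = 390
take 377 (≤ 390); 390 − 377 = 13
take 13 (≤ 13); 13 − 13 = 0
So 75415 = 75025 + 377 + 13, with no two terms consecutive in the sequence.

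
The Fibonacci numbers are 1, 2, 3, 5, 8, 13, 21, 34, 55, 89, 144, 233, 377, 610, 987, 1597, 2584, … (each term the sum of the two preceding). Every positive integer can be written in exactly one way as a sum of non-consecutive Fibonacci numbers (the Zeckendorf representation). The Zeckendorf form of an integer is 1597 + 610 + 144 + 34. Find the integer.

2385

1597 + 610 + 144 + 34 = 2385.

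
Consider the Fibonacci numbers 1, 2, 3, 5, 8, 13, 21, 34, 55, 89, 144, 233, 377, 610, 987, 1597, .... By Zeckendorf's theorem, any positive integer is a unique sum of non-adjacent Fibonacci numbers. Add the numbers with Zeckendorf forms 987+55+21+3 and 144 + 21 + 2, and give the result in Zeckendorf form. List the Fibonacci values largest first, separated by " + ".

987 + 233 + 13

The two numbers are 1066 and 167, so their sum is 1233.
Greedily peel off the largest Fibonacci term at each step:
1233: greatest Fibonacci not exceeding it is 987, leaving 246
246: greatest Fibonacci not exceeding it is 233, leaving 13
13: greatest Fibonacci not exceeding it is 13, leaving 0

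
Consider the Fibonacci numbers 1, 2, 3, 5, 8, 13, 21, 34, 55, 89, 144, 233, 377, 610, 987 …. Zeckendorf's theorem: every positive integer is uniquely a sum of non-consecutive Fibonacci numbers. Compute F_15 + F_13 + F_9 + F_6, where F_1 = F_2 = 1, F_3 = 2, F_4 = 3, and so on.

F_15 + F_13 + F_9 + F_6 = 610 + 233 + 34 + 8 = 885.

885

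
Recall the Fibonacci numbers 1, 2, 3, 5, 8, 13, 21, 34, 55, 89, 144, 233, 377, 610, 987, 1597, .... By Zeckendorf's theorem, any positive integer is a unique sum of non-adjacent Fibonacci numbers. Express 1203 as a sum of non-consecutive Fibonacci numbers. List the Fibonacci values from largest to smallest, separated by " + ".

1203 − 987 = 216
216 − 144 = 72
72 − 55 = 17
17 − 13 = 4
4 − 3 = 1
1 − 1 = 0
So 1203 = 987 + 144 + 55 + 13 + 3 + 1, with no two terms consecutive in the sequence.

987 + 144 + 55 + 13 + 3 + 1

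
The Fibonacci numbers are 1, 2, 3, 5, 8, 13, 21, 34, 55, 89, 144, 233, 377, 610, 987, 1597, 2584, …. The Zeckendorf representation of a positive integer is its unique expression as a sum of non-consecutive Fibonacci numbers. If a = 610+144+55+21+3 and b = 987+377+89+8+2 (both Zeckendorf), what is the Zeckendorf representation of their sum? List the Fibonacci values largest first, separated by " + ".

1597 + 610 + 89

The two numbers are 833 and 1463, so their sum is 2296.
subtract 1597 from 2296: 699 remains
subtract 610 from 699: 89 remains
subtract 89 from 89: 0 remains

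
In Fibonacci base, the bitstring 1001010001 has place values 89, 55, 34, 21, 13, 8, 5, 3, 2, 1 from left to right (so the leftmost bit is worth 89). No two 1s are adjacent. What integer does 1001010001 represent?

Summing the place values of the 1 bits: 89 + 21 + 8 + 1 = 119.

119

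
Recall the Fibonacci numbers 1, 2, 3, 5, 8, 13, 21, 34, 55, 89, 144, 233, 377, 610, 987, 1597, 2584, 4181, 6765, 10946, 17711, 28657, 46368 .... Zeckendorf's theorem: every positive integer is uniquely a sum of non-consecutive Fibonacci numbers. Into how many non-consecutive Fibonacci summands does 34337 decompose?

9

28657 ≤ 34337 < 46368, so take 28657; remainder 5680
4181 ≤ 5680 < 6765, so take 4181; remainder 1499
987 ≤ 1499 < 1597, so take 987; remainder 512
377 ≤ 512 < 610, so take 377; remainder 135
89 ≤ 135 < 144, so take 89; remainder 46
34 ≤ 46 < 55, so take 34; remainder 12
8 ≤ 12 < 13, so take 8; remainder 4
3 ≤ 4 < 5, so take 3; remainder 1
1 ≤ 1 < 2, so take 1; remainder 0
34337 = 28657 + 4181 + 987 + 377 + 89 + 34 + 8 + 3 + 1, which has 9 terms.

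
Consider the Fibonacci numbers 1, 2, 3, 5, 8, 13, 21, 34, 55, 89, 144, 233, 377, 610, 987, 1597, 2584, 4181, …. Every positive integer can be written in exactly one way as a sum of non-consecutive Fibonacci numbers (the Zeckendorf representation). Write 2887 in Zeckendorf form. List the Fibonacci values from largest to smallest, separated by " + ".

2584 + 233 + 55 + 13 + 2

Repeatedly subtract the largest Fibonacci number that fits:
2584 ≤ 2887 < 4181, so take 2584; remainder 303
233 ≤ 303 < 377, so take 233; remainder 70
55 ≤ 70 < 89, so take 55; remainder 15
13 ≤ 15 < 21, so take 13; remainder 2
2 ≤ 2 < 3, so take 2; remainder 0
So 2887 = 2584 + 233 + 55 + 13 + 2, with no two terms consecutive in the sequence.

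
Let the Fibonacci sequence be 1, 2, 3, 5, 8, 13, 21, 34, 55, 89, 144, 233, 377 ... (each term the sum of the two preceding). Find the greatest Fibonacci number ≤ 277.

233 ≤ 277 < 377, so the largest Fibonacci number not exceeding 277 is 233.

233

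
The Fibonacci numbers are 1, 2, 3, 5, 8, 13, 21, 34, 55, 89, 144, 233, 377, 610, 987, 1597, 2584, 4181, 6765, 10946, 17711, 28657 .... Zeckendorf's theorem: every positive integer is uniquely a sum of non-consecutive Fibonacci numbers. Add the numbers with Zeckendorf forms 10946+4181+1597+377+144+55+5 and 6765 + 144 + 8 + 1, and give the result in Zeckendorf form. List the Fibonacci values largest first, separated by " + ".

17711 + 4181 + 1597 + 610 + 89 + 34 + 1

The two numbers are 17305 and 6918, so their sum is 24223.
Greedy algorithm:
largest Fibonacci ≤ 24223 is 17711; 24223 − 17711 = 6512
largest Fibonacci ≤ 6512 is 4181; 6512 − 4181 = 2331
largest Fibonacci ≤ 2331 is 1597; 2331 − 1597 = 734
largest Fibonacci ≤ 734 is 610; 734 − 610 = 124
largest Fibonacci ≤ 124 is 89; 124 − 89 = 35
largest Fibonacci ≤ 35 is 34; 35 − 34 = 1
largest Fibonacci ≤ 1 is 1; 1 − 1 = 0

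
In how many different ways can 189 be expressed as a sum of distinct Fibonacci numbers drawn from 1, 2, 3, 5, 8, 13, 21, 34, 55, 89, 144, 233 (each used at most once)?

189 = 144+34+8+3 = 144+34+8+2+1 = 144+21+13+8+3 = 89+55+34+8+3 = 144+34+5+3+2+1 = … (7 more), for 12 in all.

12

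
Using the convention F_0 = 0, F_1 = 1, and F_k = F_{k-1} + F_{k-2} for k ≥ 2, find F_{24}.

Iterating the recurrence up to F_{17} = 1597 and F_{16} = 987:
F_{18} = F_{17} + F_{16} = 1597 + 987 = 2584
F_{19} = F_{18} + F_{17} = 2584 + 1597 = 4181
F_{20} = F_{19} + F_{18} = 4181 + 2584 = 6765
F_{21} = F_{20} + F_{19} = 6765 + 4181 = 10946
F_{22} = F_{21} + F_{20} = 10946 + 6765 = 17711
F_{23} = F_{22} + F_{21} = 17711 + 10946 = 28657
F_{24} = F_{23} + F_{22} = 28657 + 17711 = 46368

46368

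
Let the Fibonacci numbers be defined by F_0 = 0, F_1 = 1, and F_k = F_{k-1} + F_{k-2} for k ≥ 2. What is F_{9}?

Iterating the recurrence up to F_{4} = 3 and F_{3} = 2:
F_{5} = F_{4} + F_{3} = 3 + 2 = 5
F_{6} = F_{5} + F_{4} = 5 + 3 = 8
F_{7} = F_{6} + F_{5} = 8 + 5 = 13
F_{8} = F_{7} + F_{6} = 13 + 8 = 21
F_{9} = F_{8} + F_{7} = 21 + 13 = 34

34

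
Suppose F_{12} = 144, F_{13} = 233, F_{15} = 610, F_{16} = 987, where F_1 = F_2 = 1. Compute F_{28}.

By the addition formula F_{m+n} = F_m F_{n+1} + F_{m−1} F_n with m=13, n=15: F_{28} = 233·987 + 144·610 = 229971 + 87840 = 317811.

317811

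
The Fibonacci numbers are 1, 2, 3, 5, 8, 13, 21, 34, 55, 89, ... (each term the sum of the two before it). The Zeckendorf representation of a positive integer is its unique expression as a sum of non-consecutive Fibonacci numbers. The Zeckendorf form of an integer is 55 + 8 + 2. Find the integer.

55 + 8 + 2 = 65.

65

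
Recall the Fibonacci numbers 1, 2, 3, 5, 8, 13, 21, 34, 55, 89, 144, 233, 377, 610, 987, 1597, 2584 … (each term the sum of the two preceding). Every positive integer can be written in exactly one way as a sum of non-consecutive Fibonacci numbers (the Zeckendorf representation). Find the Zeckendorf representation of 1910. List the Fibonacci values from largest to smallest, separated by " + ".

1597 + 233 + 55 + 21 + 3 + 1

take 1597 (≤ 1910); 1910 − 1597 = 313
take 233 (≤ 313); 313 − 233 = 80
take 55 (≤ 80); 80 − 55 = 25
take 21 (≤ 25); 25 − 21 = 4
take 3 (≤ 4); 4 − 3 = 1
take 1 (≤ 1); 1 − 1 = 0
So 1910 = 1597 + 233 + 55 + 21 + 3 + 1, with no two terms consecutive in the sequence.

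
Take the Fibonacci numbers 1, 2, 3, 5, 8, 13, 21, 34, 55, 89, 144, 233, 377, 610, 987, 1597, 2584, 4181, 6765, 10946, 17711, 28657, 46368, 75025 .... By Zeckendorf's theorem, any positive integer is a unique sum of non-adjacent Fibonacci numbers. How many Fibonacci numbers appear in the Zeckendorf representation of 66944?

7

Greedy algorithm:
largest Fibonacci ≤ 66944 is 46368; 66944 − 46368 = 20576
largest Fibonacci ≤ 20576 is 17711; 20576 − 17711 = 2865
largest Fibonacci ≤ 2865 is 2584; 2865 − 2584 = 281
largest Fibonacci ≤ 281 is 233; 281 − 233 = 48
largest Fibonacci ≤ 48 is 34; 48 − 34 = 14
largest Fibonacci ≤ 14 is 13; 14 − 13 = 1
largest Fibonacci ≤ 1 is 1; 1 − 1 = 0
66944 = 46368 + 17711 + 2584 + 233 + 34 + 13 + 1, which has 7 terms.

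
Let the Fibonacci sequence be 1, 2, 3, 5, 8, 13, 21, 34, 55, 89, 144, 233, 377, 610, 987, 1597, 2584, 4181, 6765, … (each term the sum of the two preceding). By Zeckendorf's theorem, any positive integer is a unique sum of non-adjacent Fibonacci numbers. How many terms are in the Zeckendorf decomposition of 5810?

5

Greedy algorithm:
5810 − 4181 = 1629
1629 − 1597 = 32
32 − 21 = 11
11 − 8 = 3
3 − 3 = 0
5810 = 4181 + 1597 + 21 + 8 + 3, which has 5 terms.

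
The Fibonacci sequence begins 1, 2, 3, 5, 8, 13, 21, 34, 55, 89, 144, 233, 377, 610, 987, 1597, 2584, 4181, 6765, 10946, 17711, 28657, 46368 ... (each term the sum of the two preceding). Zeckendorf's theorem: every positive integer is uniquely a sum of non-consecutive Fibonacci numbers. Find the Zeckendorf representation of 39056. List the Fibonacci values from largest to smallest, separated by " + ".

Greedily peel off the largest Fibonacci term at each step:
39056 − 28657 = 10399
10399 − 6765 = 3634
3634 − 2584 = 1050
1050 − 987 = 63
63 − 55 = 8
8 − 8 = 0
So 39056 = 28657 + 6765 + 2584 + 987 + 55 + 8, with no two terms consecutive in the sequence.

28657 + 6765 + 2584 + 987 + 55 + 8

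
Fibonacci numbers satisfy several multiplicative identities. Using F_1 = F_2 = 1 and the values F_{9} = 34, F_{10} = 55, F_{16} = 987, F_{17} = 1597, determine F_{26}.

By the addition formula F_{m+n} = F_m F_{n+1} + F_{m−1} F_n with m=10, n=16: F_{26} = 55·1597 + 34·987 = 87835 + 33558 = 121393.

121393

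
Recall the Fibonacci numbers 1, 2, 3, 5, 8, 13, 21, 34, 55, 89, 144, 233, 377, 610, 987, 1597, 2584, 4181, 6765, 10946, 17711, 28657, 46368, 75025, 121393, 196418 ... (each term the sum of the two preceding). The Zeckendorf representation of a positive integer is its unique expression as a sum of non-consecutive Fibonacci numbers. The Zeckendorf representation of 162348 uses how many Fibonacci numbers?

9

Greedy algorithm:
121393 ≤ 162348 < 196418, so take 121393; remainder 40955
28657 ≤ 40955 < 46368, so take 28657; remainder 12298
10946 ≤ 12298 < 17711, so take 10946; remainder 1352
987 ≤ 1352 < 1597, so take 987; remainder 365
233 ≤ 365 < 377, so take 233; remainder 132
89 ≤ 132 < 144, so take 89; remainder 43
34 ≤ 43 < 55, so take 34; remainder 9
8 ≤ 9 < 13, so take 8; remainder 1
1 ≤ 1 < 2, so take 1; remainder 0
162348 = 121393 + 28657 + 10946 + 987 + 233 + 89 + 34 + 8 + 1, which has 9 terms.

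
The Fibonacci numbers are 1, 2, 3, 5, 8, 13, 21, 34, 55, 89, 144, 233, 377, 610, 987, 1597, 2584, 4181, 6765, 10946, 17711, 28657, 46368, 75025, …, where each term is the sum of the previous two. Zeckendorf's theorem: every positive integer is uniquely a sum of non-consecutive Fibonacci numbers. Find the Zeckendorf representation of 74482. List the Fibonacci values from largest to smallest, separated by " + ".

Greedy algorithm:
take 46368 (≤ 74482); 74482 − 46368 = 28114
take 17711 (≤ 28114); 28114 − 17711 = 10403
take 6765 (≤ 10403); 10403 − 6765 = 3638
take 2584 (≤ 3638); 3638 − 2584 = 1054
take 987 (≤ 1054); 1054 − 987 = 67
take 55 (≤ 67); 67 − 55 = 12
take 8 (≤ 12); 12 − 8 = 4
take 3 (≤ 4); 4 − 3 = 1
take 1 (≤ 1); 1 − 1 = 0
So 74482 = 46368 + 17711 + 6765 + 2584 + 987 + 55 + 8 + 3 + 1, with no two terms consecutive in the sequence.

46368 + 17711 + 6765 + 2584 + 987 + 55 + 8 + 3 + 1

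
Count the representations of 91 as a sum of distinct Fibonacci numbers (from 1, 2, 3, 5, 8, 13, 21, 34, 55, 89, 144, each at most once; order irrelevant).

4

Each representation comes from the Zeckendorf form by replacing some F_k with F_{k−1} + F_{k−2} where possible.
91 = 89+2 = 55+34+2 = 55+21+13+2 = … (1 more), for 4 in all.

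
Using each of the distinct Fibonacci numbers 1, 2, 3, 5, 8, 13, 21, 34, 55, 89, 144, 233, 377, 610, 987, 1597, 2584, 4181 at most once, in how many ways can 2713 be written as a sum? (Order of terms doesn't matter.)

2713 = 2584+89+34+5+1 = 2584+89+34+3+2+1 = 2584+89+21+13+5+1 = … (29 more), for 32 in all.

32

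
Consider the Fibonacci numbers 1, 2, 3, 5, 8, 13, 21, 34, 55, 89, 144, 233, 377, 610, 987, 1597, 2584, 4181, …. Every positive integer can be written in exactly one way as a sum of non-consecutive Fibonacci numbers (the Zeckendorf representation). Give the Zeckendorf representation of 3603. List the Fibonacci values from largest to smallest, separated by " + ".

2584 + 987 + 21 + 8 + 3

Greedily peel off the largest Fibonacci term at each step:
3603 − 2584 = 1019
1019 − 987 = 32
32 − 21 = 11
11 − 8 = 3
3 − 3 = 0
So 3603 = 2584 + 987 + 21 + 8 + 3, with no two terms consecutive in the sequence.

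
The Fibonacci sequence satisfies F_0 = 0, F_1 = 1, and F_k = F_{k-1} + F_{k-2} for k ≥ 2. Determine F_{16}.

Iterating the recurrence up to F_{11} = 89 and F_{10} = 55:
F_{12} = F_{11} + F_{10} = 89 + 55 = 144
F_{13} = F_{12} + F_{11} = 144 + 89 = 233
F_{14} = F_{13} + F_{12} = 233 + 144 = 377
F_{15} = F_{14} + F_{13} = 377 + 233 = 610
F_{16} = F_{15} + F_{14} = 610 + 377 = 987

987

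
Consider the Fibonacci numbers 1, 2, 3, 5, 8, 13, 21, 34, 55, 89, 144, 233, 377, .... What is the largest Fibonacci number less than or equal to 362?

233

233 ≤ 362 < 377, so the largest Fibonacci number not exceeding 362 is 233.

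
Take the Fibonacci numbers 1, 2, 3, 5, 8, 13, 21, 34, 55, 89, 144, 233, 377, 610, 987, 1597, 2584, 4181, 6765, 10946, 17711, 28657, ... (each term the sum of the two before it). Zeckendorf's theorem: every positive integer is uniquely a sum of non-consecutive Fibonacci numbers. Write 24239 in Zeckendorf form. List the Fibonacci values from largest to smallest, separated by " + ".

17711 + 4181 + 1597 + 610 + 89 + 34 + 13 + 3 + 1

24239: greatest Fibonacci not exceeding it is 17711, leaving 6528
6528: greatest Fibonacci not exceeding it is 4181, leaving 2347
2347: greatest Fibonacci not exceeding it is 1597, leaving 750
750: greatest Fibonacci not exceeding it is 610, leaving 140
140: greatest Fibonacci not exceeding it is 89, leaving 51
51: greatest Fibonacci not exceeding it is 34, leaving 17
17: greatest Fibonacci not exceeding it is 13, leaving 4
4: greatest Fibonacci not exceeding it is 3, leaving 1
1: greatest Fibonacci not exceeding it is 1, leaving 0
So 24239 = 17711 + 4181 + 1597 + 610 + 89 + 34 + 13 + 3 + 1, with no two terms consecutive in the sequence.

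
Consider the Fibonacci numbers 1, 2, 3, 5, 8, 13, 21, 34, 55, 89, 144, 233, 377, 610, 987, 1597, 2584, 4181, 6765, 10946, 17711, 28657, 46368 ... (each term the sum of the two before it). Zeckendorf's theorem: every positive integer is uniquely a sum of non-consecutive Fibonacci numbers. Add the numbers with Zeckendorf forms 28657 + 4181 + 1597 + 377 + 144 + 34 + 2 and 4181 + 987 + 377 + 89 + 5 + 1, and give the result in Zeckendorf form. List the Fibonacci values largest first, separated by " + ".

28657 + 10946 + 987 + 34 + 8

The two numbers are 34992 and 5640, so their sum is 40632.
Greedy algorithm:
take 28657 (≤ 40632); 40632 − 28657 = 11975
take 10946 (≤ 11975); 11975 − 10946 = 1029
take 987 (≤ 1029); 1029 − 987 = 42
take 34 (≤ 42); 42 − 34 = 8
take 8 (≤ 8); 8 − 8 = 0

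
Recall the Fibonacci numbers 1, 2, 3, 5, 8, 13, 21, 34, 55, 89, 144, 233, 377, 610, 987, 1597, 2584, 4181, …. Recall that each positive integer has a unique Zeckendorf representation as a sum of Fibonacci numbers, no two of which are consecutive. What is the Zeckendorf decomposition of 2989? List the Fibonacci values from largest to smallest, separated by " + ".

2584 + 377 + 21 + 5 + 2

Greedy algorithm:
2584 ≤ 2989 < 4181, so take 2584; remainder 405
377 ≤ 405 < 610, so take 377; remainder 28
21 ≤ 28 < 34, so take 21; remainder 7
5 ≤ 7 < 8, so take 5; remainder 2
2 ≤ 2 < 3, so take 2; remainder 0
So 2989 = 2584 + 377 + 21 + 5 + 2, with no two terms consecutive in the sequence.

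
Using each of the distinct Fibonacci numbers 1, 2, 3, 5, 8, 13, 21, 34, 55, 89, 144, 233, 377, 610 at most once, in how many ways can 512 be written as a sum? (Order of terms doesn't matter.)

6

512 = 377+89+34+8+3+1 = 377+89+21+13+8+3+1 = 233+144+89+34+8+3+1 = 377+55+34+21+13+8+3+1 = … (2 more), for 6 in all.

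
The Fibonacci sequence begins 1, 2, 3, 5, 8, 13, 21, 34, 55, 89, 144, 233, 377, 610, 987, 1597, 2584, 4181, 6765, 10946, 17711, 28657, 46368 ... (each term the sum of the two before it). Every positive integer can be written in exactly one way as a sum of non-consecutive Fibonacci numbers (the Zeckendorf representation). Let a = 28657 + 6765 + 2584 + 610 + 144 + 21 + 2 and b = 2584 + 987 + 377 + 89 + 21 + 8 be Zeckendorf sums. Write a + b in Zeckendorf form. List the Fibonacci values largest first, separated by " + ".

The two numbers are 38783 and 4066, so their sum is 42849.
42849: greatest Fibonacci not exceeding it is 28657, leaving 14192
14192: greatest Fibonacci not exceeding it is 10946, leaving 3246
3246: greatest Fibonacci not exceeding it is 2584, leaving 662
662: greatest Fibonacci not exceeding it is 610, leaving 52
52: greatest Fibonacci not exceeding it is 34, leaving 18
18: greatest Fibonacci not exceeding it is 13, leaving 5
5: greatest Fibonacci not exceeding it is 5, leaving 0

28657 + 10946 + 2584 + 610 + 34 + 13 + 5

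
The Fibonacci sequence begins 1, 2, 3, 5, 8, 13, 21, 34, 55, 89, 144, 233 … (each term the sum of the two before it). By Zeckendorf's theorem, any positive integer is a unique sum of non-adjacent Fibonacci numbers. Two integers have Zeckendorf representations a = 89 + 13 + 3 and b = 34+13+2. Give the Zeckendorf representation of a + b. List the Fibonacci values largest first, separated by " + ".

The two numbers are 105 and 49, so their sum is 154.
Repeatedly subtract the largest Fibonacci number that fits:
largest Fibonacci ≤ 154 is 144; 154 − 144 = 10
largest Fibonacci ≤ 10 is 8; 10 − 8 = 2
largest Fibonacci ≤ 2 is 2; 2 − 2 = 0

144 + 8 + 2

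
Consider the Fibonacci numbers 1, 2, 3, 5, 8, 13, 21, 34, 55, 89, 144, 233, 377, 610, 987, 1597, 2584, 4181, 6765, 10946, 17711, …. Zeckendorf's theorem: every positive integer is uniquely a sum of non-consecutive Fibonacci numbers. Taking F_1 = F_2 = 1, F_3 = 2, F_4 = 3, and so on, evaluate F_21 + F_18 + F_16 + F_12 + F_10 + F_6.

F_21 + F_18 + F_16 + F_12 + F_10 + F_6 = 10946 + 2584 + 987 + 144 + 55 + 8 = 14724.

14724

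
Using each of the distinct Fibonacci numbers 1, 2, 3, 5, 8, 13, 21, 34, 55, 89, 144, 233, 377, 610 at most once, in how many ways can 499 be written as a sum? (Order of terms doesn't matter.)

Starting from the Zeckendorf form and repeatedly splitting a term F_k into F_{k−1} + F_{k−2} (when neither is already used) reaches every representation.
499 = 377+89+21+8+3+1 = 377+55+34+21+8+3+1 = 233+144+89+21+8+3+1 = 233+144+55+34+21+8+3+1 — 4 representations.

4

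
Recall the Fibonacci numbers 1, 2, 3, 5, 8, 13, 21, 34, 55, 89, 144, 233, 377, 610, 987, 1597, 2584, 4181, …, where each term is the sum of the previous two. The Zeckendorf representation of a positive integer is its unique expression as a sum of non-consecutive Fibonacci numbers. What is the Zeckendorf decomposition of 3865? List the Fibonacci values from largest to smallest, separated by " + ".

Greedily peel off the largest Fibonacci term at each step:
3865: greatest Fibonacci not exceeding it is 2584, leaving 1281
1281: greatest Fibonacci not exceeding it is 987, leaving 294
294: greatest Fibonacci not exceeding it is 233, leaving 61
61: greatest Fibonacci not exceeding it is 55, leaving 6
6: greatest Fibonacci not exceeding it is 5, leaving 1
1: greatest Fibonacci not exceeding it is 1, leaving 0
So 3865 = 2584 + 987 + 233 + 55 + 5 + 1, with no two terms consecutive in the sequence.

2584 + 987 + 233 + 55 + 5 + 1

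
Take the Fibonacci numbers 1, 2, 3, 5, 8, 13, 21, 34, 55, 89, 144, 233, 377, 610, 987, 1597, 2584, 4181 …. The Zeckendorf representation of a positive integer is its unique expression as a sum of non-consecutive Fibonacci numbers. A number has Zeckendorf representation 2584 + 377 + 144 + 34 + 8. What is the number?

2584 + 377 + 144 + 34 + 8 = 3147.

3147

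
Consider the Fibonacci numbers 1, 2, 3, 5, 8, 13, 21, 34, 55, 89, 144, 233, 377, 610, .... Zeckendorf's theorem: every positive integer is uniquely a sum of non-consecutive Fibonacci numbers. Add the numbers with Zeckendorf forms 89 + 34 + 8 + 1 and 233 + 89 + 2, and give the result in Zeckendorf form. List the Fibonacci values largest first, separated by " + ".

The two numbers are 132 and 324, so their sum is 456.
456: greatest Fibonacci not exceeding it is 377, leaving 79
79: greatest Fibonacci not exceeding it is 55, leaving 24
24: greatest Fibonacci not exceeding it is 21, leaving 3
3: greatest Fibonacci not exceeding it is 3, leaving 0

377 + 55 + 21 + 3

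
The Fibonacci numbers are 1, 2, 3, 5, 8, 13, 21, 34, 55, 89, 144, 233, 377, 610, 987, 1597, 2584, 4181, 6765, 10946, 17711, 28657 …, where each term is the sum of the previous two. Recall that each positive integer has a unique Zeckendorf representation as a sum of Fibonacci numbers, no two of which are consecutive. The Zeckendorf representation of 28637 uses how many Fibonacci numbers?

9

take 17711 (≤ 28637); 28637 − 17711 = 10926
take 6765 (≤ 10926); 10926 − 6765 = 4161
take 2584 (≤ 4161); 4161 − 2584 = 1577
take 987 (≤ 1577); 1577 − 987 = 590
take 377 (≤ 590); 590 − 377 = 213
take 144 (≤ 213); 213 − 144 = 69
take 55 (≤ 69); 69 − 55 = 14
take 13 (≤ 14); 14 − 13 = 1
take 1 (≤ 1); 1 − 1 = 0
28637 = 17711 + 6765 + 2584 + 987 + 377 + 144 + 55 + 13 + 1, which has 9 terms.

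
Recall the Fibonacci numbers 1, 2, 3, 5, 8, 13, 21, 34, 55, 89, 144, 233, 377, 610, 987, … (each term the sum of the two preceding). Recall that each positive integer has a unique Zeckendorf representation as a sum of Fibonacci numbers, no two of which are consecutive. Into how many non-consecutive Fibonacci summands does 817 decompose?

4

817 − 610 = 207
207 − 144 = 63
63 − 55 = 8
8 − 8 = 0
817 = 610 + 144 + 55 + 8, which has 4 terms.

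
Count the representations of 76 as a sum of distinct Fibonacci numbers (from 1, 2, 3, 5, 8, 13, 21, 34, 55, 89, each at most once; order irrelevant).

7

Starting from the Zeckendorf form and repeatedly splitting a term F_k into F_{k−1} + F_{k−2} (when neither is already used) reaches every representation.
76 = 55+21 = 55+13+8 = 55+13+5+3 = 34+21+13+8 = … (3 more), for 7 in all.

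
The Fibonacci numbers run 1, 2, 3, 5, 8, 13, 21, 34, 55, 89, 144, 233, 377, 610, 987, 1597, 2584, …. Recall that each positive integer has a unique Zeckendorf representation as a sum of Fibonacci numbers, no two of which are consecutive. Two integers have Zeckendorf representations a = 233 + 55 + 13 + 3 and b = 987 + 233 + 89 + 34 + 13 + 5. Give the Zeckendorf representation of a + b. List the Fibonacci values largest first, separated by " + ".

1597 + 55 + 13

The two numbers are 304 and 1361, so their sum is 1665.
Repeatedly subtract the largest Fibonacci number that fits:
1665: greatest Fibonacci not exceeding it is 1597, leaving 68
68: greatest Fibonacci not exceeding it is 55, leaving 13
13: greatest Fibonacci not exceeding it is 13, leaving 0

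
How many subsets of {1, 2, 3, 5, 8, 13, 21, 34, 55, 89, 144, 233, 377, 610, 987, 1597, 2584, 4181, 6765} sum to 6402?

36

6402 = 4181+1597+610+13+1 = 4181+1597+610+8+5+1 = 4181+1597+377+233+13+1 = 4181+1597+610+8+3+2+1 = 4181+1597+377+233+8+5+1 = … (31 more), for 36 in all.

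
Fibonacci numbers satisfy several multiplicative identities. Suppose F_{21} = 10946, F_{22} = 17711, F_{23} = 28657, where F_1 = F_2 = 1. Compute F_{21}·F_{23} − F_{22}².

10946·28657 − 17711² = 313679522 − 313679521 = 1. (Cassini's identity: F_{k−1}F_{k+1} − F_k² = (−1)^k.)

1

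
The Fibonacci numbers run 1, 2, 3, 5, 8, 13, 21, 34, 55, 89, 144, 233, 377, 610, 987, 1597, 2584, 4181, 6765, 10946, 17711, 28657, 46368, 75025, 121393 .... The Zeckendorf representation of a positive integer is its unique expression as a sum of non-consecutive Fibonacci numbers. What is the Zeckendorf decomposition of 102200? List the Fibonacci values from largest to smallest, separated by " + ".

take 75025 (≤ 102200); 102200 − 75025 = 27175
take 17711 (≤ 27175); 27175 − 17711 = 9464
take 6765 (≤ 9464); 9464 − 6765 = 2699
take 2584 (≤ 2699); 2699 − 2584 = 115
take 89 (≤ 115); 115 − 89 = 26
take 21 (≤ 26); 26 − 21 = 5
take 5 (≤ 5); 5 − 5 = 0
So 102200 = 75025 + 17711 + 6765 + 2584 + 89 + 21 + 5, with no two terms consecutive in the sequence.

75025 + 17711 + 6765 + 2584 + 89 + 21 + 5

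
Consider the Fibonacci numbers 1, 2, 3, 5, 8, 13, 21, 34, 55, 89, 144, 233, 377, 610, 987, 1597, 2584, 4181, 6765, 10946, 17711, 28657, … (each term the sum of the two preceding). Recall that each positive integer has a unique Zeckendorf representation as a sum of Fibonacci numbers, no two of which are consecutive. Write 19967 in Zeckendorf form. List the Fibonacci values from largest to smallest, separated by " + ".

take 17711 (≤ 19967); 19967 − 17711 = 2256
take 1597 (≤ 2256); 2256 − 1597 = 659
take 610 (≤ 659); 659 − 610 = 49
take 34 (≤ 49); 49 − 34 = 15
take 13 (≤ 15); 15 − 13 = 2
take 2 (≤ 2); 2 − 2 = 0
So 19967 = 17711 + 1597 + 610 + 34 + 13 + 2, with no two terms consecutive in the sequence.

17711 + 1597 + 610 + 34 + 13 + 2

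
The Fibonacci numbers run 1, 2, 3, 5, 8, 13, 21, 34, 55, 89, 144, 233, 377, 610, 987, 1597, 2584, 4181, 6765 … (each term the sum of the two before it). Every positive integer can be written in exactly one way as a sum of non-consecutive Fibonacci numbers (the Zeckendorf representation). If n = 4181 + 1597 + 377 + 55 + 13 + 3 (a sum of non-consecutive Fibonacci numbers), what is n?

6226

4181 + 1597 + 377 + 55 + 13 + 3 = 6226.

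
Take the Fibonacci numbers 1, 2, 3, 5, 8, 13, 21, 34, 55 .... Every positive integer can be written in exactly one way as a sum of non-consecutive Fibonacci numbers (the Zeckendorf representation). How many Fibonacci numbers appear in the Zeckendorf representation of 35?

Greedily peel off the largest Fibonacci term at each step:
34 ≤ 35 < 55, so take 34; remainder 1
1 ≤ 1 < 2, so take 1; remainder 0
35 = 34 + 1, which has 2 terms.

2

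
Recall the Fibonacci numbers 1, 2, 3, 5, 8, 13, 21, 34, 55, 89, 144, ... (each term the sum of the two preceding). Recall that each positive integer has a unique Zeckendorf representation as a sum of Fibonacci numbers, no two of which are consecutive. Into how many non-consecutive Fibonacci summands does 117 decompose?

4

Greedy algorithm:
89 ≤ 117 < 144, so take 89; remainder 28
21 ≤ 28 < 34, so take 21; remainder 7
5 ≤ 7 < 8, so take 5; remainder 2
2 ≤ 2 < 3, so take 2; remainder 0
117 = 89 + 21 + 5 + 2, which has 4 terms.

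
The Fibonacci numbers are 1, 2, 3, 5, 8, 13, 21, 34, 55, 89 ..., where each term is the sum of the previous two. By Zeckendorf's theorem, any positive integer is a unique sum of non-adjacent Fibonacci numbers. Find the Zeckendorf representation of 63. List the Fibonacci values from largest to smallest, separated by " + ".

Repeatedly subtract the largest Fibonacci number that fits:
63 − 55 = 8
8 − 8 = 0
So 63 = 55 + 8, with no two terms consecutive in the sequence.

55 + 8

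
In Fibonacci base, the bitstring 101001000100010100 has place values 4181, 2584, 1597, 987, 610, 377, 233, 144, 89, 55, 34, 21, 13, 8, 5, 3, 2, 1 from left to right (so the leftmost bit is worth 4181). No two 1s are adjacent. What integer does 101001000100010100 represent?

6221

Summing the place values of the 1 bits: 4181 + 1597 + 377 + 55 + 8 + 3 = 6221.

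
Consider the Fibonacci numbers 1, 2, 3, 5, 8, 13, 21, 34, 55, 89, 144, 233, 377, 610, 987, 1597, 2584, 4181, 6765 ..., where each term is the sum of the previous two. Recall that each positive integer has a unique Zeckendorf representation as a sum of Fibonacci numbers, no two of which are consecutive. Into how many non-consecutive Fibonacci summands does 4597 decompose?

4

4181 ≤ 4597 < 6765, so take 4181; remainder 416
377 ≤ 416 < 610, so take 377; remainder 39
34 ≤ 39 < 55, so take 34; remainder 5
5 ≤ 5 < 8, so take 5; remainder 0
4597 = 4181 + 377 + 34 + 5, which has 4 terms.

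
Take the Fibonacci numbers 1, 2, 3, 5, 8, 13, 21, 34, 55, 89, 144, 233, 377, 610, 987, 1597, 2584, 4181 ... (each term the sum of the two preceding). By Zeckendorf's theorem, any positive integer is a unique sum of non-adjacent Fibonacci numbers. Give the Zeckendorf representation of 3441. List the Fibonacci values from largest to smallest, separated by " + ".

2584 ≤ 3441 < 4181, so take 2584; remainder 857
610 ≤ 857 < 987, so take 610; remainder 247
233 ≤ 247 < 377, so take 233; remainder 14
13 ≤ 14 < 21, so take 13; remainder 1
1 ≤ 1 < 2, so take 1; remainder 0
So 3441 = 2584 + 610 + 233 + 13 + 1, with no two terms consecutive in the sequence.

2584 + 610 + 233 + 13 + 1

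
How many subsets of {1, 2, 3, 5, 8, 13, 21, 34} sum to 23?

23 = 21+2 = 13+8+2 = 13+5+3+2 — 3 representations.

3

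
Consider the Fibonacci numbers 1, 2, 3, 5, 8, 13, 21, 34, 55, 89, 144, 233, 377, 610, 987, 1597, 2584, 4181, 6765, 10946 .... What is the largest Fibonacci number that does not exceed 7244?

6765 ≤ 7244 < 10946, so the largest Fibonacci number not exceeding 7244 is 6765.

6765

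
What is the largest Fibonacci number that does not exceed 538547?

514229 ≤ 538547 < 832040, so the largest Fibonacci number not exceeding 538547 is 514229.

514229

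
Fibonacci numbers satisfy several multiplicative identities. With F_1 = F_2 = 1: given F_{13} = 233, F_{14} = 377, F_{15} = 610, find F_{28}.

317811

By the addition formula F_{m+n} = F_m F_{n+1} + F_{m−1} F_n with m=15, n=13: F_{28} = 610·377 + 377·233 = 229970 + 87841 = 317811.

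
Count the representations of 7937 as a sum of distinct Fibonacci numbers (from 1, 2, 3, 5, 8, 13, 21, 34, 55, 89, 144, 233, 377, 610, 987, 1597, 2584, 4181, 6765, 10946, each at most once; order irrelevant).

26

Starting from the Zeckendorf form and repeatedly splitting a term F_k into F_{k−1} + F_{k−2} (when neither is already used) reaches every representation.
7937 = 6765+987+144+34+5+2 = 6765+987+144+21+13+5+2 = 6765+987+89+55+34+5+2 = 6765+610+377+144+34+5+2 = … (22 more), for 26 in all.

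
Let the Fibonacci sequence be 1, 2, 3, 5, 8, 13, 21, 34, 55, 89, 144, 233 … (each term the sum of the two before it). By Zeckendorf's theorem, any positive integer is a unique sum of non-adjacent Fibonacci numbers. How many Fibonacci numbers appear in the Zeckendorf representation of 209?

Greedy algorithm:
144 ≤ 209 < 233, so take 144; remainder 65
55 ≤ 65 < 89, so take 55; remainder 10
8 ≤ 10 < 13, so take 8; remainder 2
2 ≤ 2 < 3, so take 2; remainder 0
209 = 144 + 55 + 8 + 2, which has 4 terms.

4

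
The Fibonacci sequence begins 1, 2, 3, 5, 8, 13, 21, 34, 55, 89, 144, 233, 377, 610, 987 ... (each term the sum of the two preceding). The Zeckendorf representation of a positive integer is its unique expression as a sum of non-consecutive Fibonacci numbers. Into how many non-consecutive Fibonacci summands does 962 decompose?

Greedy algorithm:
take 610 (≤ 962); 962 − 610 = 352
take 233 (≤ 352); 352 − 233 = 119
take 89 (≤ 119); 119 − 89 = 30
take 21 (≤ 30); 30 − 21 = 9
take 8 (≤ 9); 9 − 8 = 1
take 1 (≤ 1); 1 − 1 = 0
962 = 610 + 233 + 89 + 21 + 8 + 1, which has 6 terms.

6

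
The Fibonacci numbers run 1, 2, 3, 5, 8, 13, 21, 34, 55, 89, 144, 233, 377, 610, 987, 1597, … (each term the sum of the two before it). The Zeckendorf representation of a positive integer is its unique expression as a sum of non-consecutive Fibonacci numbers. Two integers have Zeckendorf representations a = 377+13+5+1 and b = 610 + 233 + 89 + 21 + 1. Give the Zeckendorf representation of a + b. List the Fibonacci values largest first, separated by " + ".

987 + 233 + 89 + 34 + 5 + 2

The two numbers are 396 and 954, so their sum is 1350.
1350 − 987 = 363
363 − 233 = 130
130 − 89 = 41
41 − 34 = 7
7 − 5 = 2
2 − 2 = 0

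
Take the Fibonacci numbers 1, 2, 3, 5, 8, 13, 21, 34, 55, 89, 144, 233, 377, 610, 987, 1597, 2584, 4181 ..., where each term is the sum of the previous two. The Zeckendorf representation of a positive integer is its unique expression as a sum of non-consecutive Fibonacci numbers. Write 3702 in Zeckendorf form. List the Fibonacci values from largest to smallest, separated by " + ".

2584 + 987 + 89 + 34 + 8

3702 − 2584 = 1118
1118 − 987 = 131
131 − 89 = 42
42 − 34 = 8
8 − 8 = 0
So 3702 = 2584 + 987 + 89 + 34 + 8, with no two terms consecutive in the sequence.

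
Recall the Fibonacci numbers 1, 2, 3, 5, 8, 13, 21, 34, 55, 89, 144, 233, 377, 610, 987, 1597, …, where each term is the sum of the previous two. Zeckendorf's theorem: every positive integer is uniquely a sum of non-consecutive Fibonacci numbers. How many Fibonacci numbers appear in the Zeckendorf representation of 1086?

4

take 987 (≤ 1086); 1086 − 987 = 99
take 89 (≤ 99); 99 − 89 = 10
take 8 (≤ 10); 10 − 8 = 2
take 2 (≤ 2); 2 − 2 = 0
1086 = 987 + 89 + 8 + 2, which has 4 terms.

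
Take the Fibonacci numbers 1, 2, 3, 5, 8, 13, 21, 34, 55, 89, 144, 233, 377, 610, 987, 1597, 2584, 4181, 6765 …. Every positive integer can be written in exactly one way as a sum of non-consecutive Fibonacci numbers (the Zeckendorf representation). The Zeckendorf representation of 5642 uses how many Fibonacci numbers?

Greedy algorithm:
subtract 4181 from 5642: 1461 remains
subtract 987 from 1461: 474 remains
subtract 377 from 474: 97 remains
subtract 89 from 97: 8 remains
subtract 8 from 8: 0 remains
5642 = 4181 + 987 + 377 + 89 + 8, which has 5 terms.

5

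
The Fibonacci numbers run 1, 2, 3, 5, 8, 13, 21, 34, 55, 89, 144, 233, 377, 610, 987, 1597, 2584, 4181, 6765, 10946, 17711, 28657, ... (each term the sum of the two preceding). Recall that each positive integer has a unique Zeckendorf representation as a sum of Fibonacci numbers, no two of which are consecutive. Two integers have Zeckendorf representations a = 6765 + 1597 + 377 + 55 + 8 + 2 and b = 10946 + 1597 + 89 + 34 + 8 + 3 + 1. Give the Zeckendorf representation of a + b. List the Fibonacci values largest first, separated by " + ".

The two numbers are 8804 and 12678, so their sum is 21482.
21482: greatest Fibonacci not exceeding it is 17711, leaving 3771
3771: greatest Fibonacci not exceeding it is 2584, leaving 1187
1187: greatest Fibonacci not exceeding it is 987, leaving 200
200: greatest Fibonacci not exceeding it is 144, leaving 56
56: greatest Fibonacci not exceeding it is 55, leaving 1
1: greatest Fibonacci not exceeding it is 1, leaving 0

17711 + 2584 + 987 + 144 + 55 + 1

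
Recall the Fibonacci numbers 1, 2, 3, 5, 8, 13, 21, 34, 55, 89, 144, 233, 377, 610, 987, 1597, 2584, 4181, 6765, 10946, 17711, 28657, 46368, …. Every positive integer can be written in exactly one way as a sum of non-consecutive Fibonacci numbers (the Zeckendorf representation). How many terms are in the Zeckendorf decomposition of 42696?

Greedy algorithm:
28657 ≤ 42696 < 46368, so take 28657; remainder 14039
10946 ≤ 14039 < 17711, so take 10946; remainder 3093
2584 ≤ 3093 < 4181, so take 2584; remainder 509
377 ≤ 509 < 610, so take 377; remainder 132
89 ≤ 132 < 144, so take 89; remainder 43
34 ≤ 43 < 55, so take 34; remainder 9
8 ≤ 9 < 13, so take 8; remainder 1
1 ≤ 1 < 2, so take 1; remainder 0
42696 = 28657 + 10946 + 2584 + 377 + 89 + 34 + 8 + 1, which has 8 terms.

8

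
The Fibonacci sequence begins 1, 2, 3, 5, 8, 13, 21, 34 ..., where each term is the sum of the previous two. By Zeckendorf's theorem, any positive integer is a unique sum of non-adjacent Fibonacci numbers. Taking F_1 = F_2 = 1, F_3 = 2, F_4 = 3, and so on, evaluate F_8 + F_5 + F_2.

27

F_8 + F_5 + F_2 = 21 + 5 + 1 = 27.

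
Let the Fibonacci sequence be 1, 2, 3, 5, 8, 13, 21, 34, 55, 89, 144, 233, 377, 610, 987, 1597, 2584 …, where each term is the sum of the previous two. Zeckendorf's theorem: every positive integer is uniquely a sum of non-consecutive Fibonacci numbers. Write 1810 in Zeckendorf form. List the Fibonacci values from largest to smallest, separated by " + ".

subtract 1597 from 1810: 213 remains
subtract 144 from 213: 69 remains
subtract 55 from 69: 14 remains
subtract 13 from 14: 1 remains
subtract 1 from 1: 0 remains
So 1810 = 1597 + 144 + 55 + 13 + 1, with no two terms consecutive in the sequence.

1597 + 144 + 55 + 13 + 1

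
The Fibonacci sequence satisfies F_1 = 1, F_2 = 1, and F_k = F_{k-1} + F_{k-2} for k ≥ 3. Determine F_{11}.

Iterating the recurrence up to F_{7} = 13 and F_{6} = 8:
F_{8} = F_{7} + F_{6} = 13 + 8 = 21
F_{9} = F_{8} + F_{7} = 21 + 13 = 34
F_{10} = F_{9} + F_{8} = 34 + 21 = 55
F_{11} = F_{10} + F_{9} = 55 + 34 = 89

89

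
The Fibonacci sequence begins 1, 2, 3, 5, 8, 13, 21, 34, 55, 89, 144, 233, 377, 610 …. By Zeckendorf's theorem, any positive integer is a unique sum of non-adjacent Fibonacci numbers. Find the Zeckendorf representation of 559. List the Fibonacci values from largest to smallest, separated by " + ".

377 + 144 + 34 + 3 + 1

largest Fibonacci ≤ 559 is 377; 559 − 377 = 182
largest Fibonacci ≤ 182 is 144; 182 − 144 = 38
largest Fibonacci ≤ 38 is 34; 38 − 34 = 4
largest Fibonacci ≤ 4 is 3; 4 − 3 = 1
largest Fibonacci ≤ 1 is 1; 1 − 1 = 0
So 559 = 377 + 144 + 34 + 3 + 1, with no two terms consecutive in the sequence.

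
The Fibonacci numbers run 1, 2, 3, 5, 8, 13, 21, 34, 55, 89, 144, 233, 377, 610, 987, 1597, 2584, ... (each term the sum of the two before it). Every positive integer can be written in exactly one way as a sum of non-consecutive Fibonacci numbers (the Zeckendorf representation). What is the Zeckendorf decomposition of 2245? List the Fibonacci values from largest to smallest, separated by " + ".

2245 − 1597 = 648
648 − 610 = 38
38 − 34 = 4
4 − 3 = 1
1 − 1 = 0
So 2245 = 1597 + 610 + 34 + 3 + 1, with no two terms consecutive in the sequence.

1597 + 610 + 34 + 3 + 1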